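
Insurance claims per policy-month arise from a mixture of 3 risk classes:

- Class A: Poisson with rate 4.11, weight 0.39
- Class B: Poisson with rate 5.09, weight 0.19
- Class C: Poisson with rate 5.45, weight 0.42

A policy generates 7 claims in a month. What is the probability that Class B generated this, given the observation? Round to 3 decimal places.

0.212

P(component k | x) = π_k·f_k(x) / marginal(x), where marginal(x) = Σ_j π_j·f_j(x).
Evaluate each component's likelihood at the observed value:
  p_A = e^(−4.11)·4.11^7/7! = 0.0644929
  p_B = e^(−5.09)·5.09^7/7! = 0.108152
  p_C = e^(−5.45)·5.45^7/7! = 0.121742
Weight by the priors:
  π_A·p_A = 0.39 × 0.0644929 = 0.0251522
  π_B·p_B = 0.19 × 0.108152 = 0.0205489
  π_C·p_C = 0.42 × 0.121742 = 0.0511316
Sum: 0.0251522 + 0.0205489 + 0.0511316 = 0.0968327
So the posterior for Class B is 0.0205489 / 0.0968327 ≈ 0.212.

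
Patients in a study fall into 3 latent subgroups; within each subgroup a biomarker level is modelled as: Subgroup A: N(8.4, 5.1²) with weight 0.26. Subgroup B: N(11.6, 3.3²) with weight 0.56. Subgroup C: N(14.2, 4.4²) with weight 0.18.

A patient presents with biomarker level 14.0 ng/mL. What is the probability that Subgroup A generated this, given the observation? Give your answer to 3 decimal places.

0.140

P(component k | x) = w_k·f_k(x) / marginal(x), where marginal(x) = Σ_j w_j·f_j(x).
Normal densities:
  f_A = 0.0428083
  f_B = 0.0927986
  f_C = 0.0905751
Multiply by the mixture weights:
  w_A·f_A = 0.26 × 0.0428083 = 0.0111301
  w_B·f_B = 0.56 × 0.0927986 = 0.0519672
  w_C·f_C = 0.18 × 0.0905751 = 0.0163035
Normaliser: 0.0111301 + 0.0519672 + 0.0163035 = 0.0794009
Responsibility of Subgroup A: 0.0111301 / 0.0794009 ≈ 0.140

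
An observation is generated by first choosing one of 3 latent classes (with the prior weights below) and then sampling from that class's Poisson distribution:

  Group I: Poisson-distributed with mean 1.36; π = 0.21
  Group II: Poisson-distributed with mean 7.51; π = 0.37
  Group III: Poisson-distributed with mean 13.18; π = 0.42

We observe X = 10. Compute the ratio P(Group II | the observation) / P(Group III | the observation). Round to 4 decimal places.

Posterior odds = (π_i f_i(x)) / (π_j f_j(x)); the normalising sum cancels.
Poisson probabilities:
  L_I = e^(−1.36)·1.36^10/10! = 1.53104e-06
  L_II = e^(−7.51)·7.51^10/10! = 0.0861162
  L_III = e^(−13.18)·13.18^10/10! = 0.0822981
Odds = (0.37/0.42) × (0.0861162/0.0822981) = 0.880952 × 1.04639 ≈ 0.9218

0.9218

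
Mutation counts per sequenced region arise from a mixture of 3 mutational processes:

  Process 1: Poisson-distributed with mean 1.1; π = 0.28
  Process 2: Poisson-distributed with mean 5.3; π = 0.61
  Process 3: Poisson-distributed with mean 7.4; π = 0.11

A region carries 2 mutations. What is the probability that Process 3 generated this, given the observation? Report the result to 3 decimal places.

0.018

Apply Bayes' rule: the posterior for each component is proportional to its prior times its likelihood at x.
Poisson probabilities:
  f_1 = e^(−1.1)·1.1^2/2! = 0.201387
  f_2 = e^(−5.3)·5.3^2/2! = 0.0701069
  f_3 = e^(−7.4)·7.4^2/2! = 0.0167361
Prior × likelihood for each component:
  π_1·f_1 = 0.28 × 0.201387 = 0.0563884
  π_2·f_2 = 0.61 × 0.0701069 = 0.0427652
  π_3·f_3 = 0.11 × 0.0167361 = 0.00184097
Marginal: 0.0563884 + 0.0427652 + 0.00184097 = 0.100995
Responsibility of Process 3: 0.00184097 / 0.100995 ≈ 0.018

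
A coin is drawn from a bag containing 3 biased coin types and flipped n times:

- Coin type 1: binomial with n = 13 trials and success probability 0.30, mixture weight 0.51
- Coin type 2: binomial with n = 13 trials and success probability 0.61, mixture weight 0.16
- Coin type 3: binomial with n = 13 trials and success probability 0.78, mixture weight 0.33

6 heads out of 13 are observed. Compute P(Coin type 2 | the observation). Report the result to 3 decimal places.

0.258

Posterior ∝ prior × likelihood, so P(k | x) ∝ P(Z=k) f_k(x); normalise over all components.
Component likelihoods at x = 6 heads out of 13:
  L_1 = 0.103022
  L_2 = 0.121325
  L_3 = 0.00963926
Multiply by the mixture weights:
  P(Z=1)·L_1 = 0.51 × 0.103022 = 0.0525414
  P(Z=2)·L_2 = 0.16 × 0.121325 = 0.0194119
  P(Z=3)·L_3 = 0.33 × 0.00963926 = 0.00318096
Marginal: 0.0525414 + 0.0194119 + 0.00318096 = 0.0751342
Responsibility of Coin type 2: 0.0194119 / 0.0751342 ≈ 0.258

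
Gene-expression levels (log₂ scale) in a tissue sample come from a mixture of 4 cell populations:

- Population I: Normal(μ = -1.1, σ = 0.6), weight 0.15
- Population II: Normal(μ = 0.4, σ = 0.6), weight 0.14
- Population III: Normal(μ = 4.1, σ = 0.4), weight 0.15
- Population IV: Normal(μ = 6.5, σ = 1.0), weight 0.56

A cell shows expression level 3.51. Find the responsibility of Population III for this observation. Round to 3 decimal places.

By Bayes' theorem, P(k | x) = π_k f_k(x) / Σ_j π_j f_j(x).
Evaluate each component's likelihood at the observed value:
  p_I = 1.00873e-13
  p_II = 9.74262e-07
  p_III = 0.336062
  p_IV = 0.00456659
Weight by the priors:
  π_I·p_I = 0.15 × 1.00873e-13 = 1.51309e-14
  π_II·p_II = 0.14 × 9.74262e-07 = 1.36397e-07
  π_III·p_III = 0.15 × 0.336062 = 0.0504093
  π_IV·p_IV = 0.56 × 0.00456659 = 0.00255729
Denominator: 1.51309e-14 + 1.36397e-07 + 0.0504093 + 0.00255729 = 0.0529667
So the posterior for Population III is 0.0504093 / 0.0529667 ≈ 0.952.

0.952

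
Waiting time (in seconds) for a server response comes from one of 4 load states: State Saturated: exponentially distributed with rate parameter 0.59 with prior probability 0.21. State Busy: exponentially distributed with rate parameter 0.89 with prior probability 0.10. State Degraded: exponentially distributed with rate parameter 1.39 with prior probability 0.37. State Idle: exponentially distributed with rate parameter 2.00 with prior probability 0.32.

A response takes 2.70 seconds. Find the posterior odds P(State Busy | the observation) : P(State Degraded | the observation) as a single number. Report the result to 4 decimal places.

0.6675

Since P(k|x) ∝ π_k f_k(x), the posterior odds are π_i f_i(x) / (π_j f_j(x)).
Evaluate each component's likelihood at the observed value:
  f_Saturated = 0.119956
  f_Busy = 0.0804971
  f_Degraded = 0.0325917
  f_Idle = 0.00903316
0.00804971 / 0.0120589 ≈ 0.6675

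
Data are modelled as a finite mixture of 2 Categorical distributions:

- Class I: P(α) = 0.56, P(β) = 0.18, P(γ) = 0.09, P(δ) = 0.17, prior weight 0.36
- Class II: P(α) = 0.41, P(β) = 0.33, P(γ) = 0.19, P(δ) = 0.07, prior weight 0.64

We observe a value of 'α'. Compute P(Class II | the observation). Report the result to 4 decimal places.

The responsibility of component k is w_k f_k(x) divided by Σ_j w_j f_j(x).
Component likelihoods at x = 'α':
  L_I = 0.56
  L_II = 0.41
Multiply by the mixture weights:
  w_I·L_I = 0.36 × 0.56 = 0.2016
  w_II·L_II = 0.64 × 0.41 = 0.2624
Marginal: 0.2016 + 0.2624 = 0.464
Responsibility of Class II: 0.2624 / 0.464 ≈ 0.5655

0.5655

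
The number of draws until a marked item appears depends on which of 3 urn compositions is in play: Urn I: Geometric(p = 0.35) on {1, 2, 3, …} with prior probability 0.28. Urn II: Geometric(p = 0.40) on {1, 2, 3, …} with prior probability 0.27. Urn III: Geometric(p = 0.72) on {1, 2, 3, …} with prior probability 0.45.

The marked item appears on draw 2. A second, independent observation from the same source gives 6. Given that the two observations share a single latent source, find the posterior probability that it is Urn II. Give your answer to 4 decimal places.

0.4275

P(component k | x) = P(Z=k)·f_k(x) / marginal(x), where marginal(x) = Σ_j P(Z=j)·f_j(x).
Since both observations come from the same component, the likelihood for component k is f_k(x₁)·f_k(x₂).
  p_I = [0.2275] × [0.0406102] = 0.00923881
  p_II = [0.24] × [0.031104] = 0.00746496
  p_III = [0.2016] × [0.00123915] = 0.000249812
Multiply by the mixture weights:
  P(Z=I)·p_I = 0.28 × 0.00923881 = 0.00258687
  P(Z=II)·p_II = 0.27 × 0.00746496 = 0.00201554
  P(Z=III)·p_III = 0.45 × 0.000249812 = 0.000112415
Marginal: 0.00258687 + 0.00201554 + 0.000112415 = 0.00471482
P(Urn II | x) ≈ 0.4275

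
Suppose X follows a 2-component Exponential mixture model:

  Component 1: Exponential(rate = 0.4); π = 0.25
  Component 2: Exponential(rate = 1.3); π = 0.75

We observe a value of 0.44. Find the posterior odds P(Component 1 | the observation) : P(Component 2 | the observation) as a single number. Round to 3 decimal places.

0.152

The posterior odds equal the prior odds times the likelihood ratio: (π_i/π_j)·(f_i(x)/f_j(x)).
Exponential densities:
  p_1 = 0.335447
  p_2 = 0.733714
Posterior odds = (π_1·p_1) / (π_2·p_2) = (0.25·0.335447) / (0.75·0.733714) = 0.0838618 / 0.550286 ≈ 0.152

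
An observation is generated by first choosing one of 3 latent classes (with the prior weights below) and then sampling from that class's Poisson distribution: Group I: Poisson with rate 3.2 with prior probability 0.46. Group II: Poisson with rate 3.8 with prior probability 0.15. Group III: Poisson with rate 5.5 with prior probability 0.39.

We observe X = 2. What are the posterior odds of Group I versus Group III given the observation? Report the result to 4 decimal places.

3.9824

Since P(k|x) ∝ π_k f_k(x), the posterior odds are π_i f_i(x) / (π_j f_j(x)).
Component likelihoods at x = 2:
  L_I = 0.208702
  L_II = 0.161517
  L_III = 0.0618124
Odds = (0.46/0.39) × (0.208702/0.0618124) = 1.17949 × 3.37638 ≈ 3.9824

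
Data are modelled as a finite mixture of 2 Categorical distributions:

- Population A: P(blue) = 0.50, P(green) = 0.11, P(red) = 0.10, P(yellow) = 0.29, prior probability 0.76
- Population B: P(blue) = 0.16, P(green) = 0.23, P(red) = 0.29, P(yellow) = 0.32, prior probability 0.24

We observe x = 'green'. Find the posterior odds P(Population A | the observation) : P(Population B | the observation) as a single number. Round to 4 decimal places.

1.5145

Only the two components matter; the odds are (P(Z=i) f_i(x)) / (P(Z=j) f_j(x)).
Categorical probabilities:
  L_A = P(green | comp) = 0.11
  L_B = P(green | comp) = 0.23
Posterior odds = (P(Z=A)·L_A) / (P(Z=B)·L_B) = (0.76·0.11) / (0.24·0.23) = 0.0836 / 0.0552 ≈ 1.5145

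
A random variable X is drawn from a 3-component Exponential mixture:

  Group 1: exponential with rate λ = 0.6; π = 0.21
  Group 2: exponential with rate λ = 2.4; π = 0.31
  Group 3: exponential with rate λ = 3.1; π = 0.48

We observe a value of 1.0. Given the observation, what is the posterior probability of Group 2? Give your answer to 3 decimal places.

P(component k | x) = π_k·f_k(x) / marginal(x), where marginal(x) = Σ_j π_j·f_j(x).
Evaluate each component's likelihood at the observed value:
  p_1 = 0.329287
  p_2 = 0.217723
  p_3 = 0.139653
Unnormalised posteriors:
  π_1·p_1 = 0.21 × 0.329287 = 0.0691503
  π_2·p_2 = 0.31 × 0.217723 = 0.0674942
  π_3·p_3 = 0.48 × 0.139653 = 0.0670332
Evidence: 0.0691503 + 0.0674942 + 0.0670332 = 0.203678
P(Group 2 | 1.0) = 0.0674942 / 0.203678 ≈ 0.331

0.331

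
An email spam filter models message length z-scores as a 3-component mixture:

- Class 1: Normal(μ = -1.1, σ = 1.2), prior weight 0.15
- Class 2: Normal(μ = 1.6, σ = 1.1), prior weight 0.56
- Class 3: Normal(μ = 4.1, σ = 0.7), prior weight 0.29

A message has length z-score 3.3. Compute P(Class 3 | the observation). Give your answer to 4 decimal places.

Posterior ∝ prior × likelihood, so P(k | x) ∝ P(Z=k) f_k(x); normalise over all components.
Normal densities:
  L_1 = 0.000400226
  L_2 = 0.109869
  L_3 = 0.296614
Unnormalised posteriors:
  P(Z=1)·L_1 = 0.15 × 0.000400226 = 6.00338e-05
  P(Z=2)·L_2 = 0.56 × 0.109869 = 0.0615268
  P(Z=3)·L_3 = 0.29 × 0.296614 = 0.086018
Denominator: 6.00338e-05 + 0.0615268 + 0.086018 = 0.147605
P(Class 3 | data) = 0.086018 / 0.147605 ≈ 0.5828

0.5828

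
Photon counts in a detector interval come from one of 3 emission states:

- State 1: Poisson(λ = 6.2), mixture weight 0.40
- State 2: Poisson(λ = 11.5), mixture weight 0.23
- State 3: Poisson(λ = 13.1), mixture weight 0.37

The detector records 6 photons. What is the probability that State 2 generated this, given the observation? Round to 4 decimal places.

0.0974

The responsibility of component k is P(Z=k) f_k(x) divided by Σ_j P(Z=j) f_j(x).
Component likelihoods at x = 6 photons:
  L_1 = 0.1601
  L_2 = 0.0325438
  L_3 = 0.0143561
Multiply by the mixture weights:
  P(Z=1)·L_1 = 0.40 × 0.1601 = 0.0640401
  P(Z=2)·L_2 = 0.23 × 0.0325438 = 0.00748507
  P(Z=3)·L_3 = 0.37 × 0.0143561 = 0.00531177
Evidence: 0.0640401 + 0.00748507 + 0.00531177 = 0.0768369
P(State 2 | data) = 0.00748507 / 0.0768369 ≈ 0.0974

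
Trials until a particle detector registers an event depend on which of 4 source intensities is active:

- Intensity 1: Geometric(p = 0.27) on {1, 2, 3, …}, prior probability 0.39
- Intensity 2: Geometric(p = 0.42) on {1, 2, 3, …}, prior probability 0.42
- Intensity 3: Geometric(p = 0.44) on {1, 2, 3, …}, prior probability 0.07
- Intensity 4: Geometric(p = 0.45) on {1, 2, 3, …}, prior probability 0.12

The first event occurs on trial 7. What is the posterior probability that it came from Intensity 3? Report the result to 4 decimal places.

0.0379

P(component k | x) = π_k·f_k(x) / marginal(x), where marginal(x) = Σ_j π_j·f_j(x).
Geometric probabilities:
  f_1 = 0.0408602
  f_2 = 0.0159889
  f_3 = 0.01357
  f_4 = 0.0124563
Prior × likelihood for each component:
  π_1·f_1 = 0.39 × 0.0408602 = 0.0159355
  π_2·f_2 = 0.42 × 0.0159889 = 0.00671532
  π_3·f_3 = 0.07 × 0.01357 = 0.000949902
  π_4·f_4 = 0.12 × 0.0124563 = 0.00149475
Marginal: 0.0159355 + 0.00671532 + 0.000949902 + 0.00149475 = 0.0250955
So the posterior for Intensity 3 is 0.000949902 / 0.0250955 ≈ 0.0379.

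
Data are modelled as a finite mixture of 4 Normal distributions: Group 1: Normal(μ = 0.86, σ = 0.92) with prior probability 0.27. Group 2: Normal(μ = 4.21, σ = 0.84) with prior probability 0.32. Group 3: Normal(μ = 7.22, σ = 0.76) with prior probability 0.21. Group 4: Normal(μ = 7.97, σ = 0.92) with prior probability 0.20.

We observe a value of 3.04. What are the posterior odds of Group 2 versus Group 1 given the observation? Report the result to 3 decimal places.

The posterior odds equal the prior odds times the likelihood ratio: (w_i/w_j)·(f_i(x)/f_j(x)).
Normal densities:
  L_1 = 0.0261743
  L_2 = 0.180034
  L_3 = 1.41707e-07
  L_4 = 2.52119e-07
Odds = (0.32/0.27) × (0.180034/0.0261743) = 1.18519 × 6.87826 ≈ 8.152

8.152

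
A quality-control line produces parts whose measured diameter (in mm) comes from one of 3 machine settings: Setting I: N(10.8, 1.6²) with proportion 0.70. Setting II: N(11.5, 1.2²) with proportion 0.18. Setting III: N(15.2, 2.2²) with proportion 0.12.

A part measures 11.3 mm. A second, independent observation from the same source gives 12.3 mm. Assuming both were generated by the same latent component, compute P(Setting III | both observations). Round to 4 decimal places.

Apply Bayes' rule: the posterior for each component is proportional to its prior times its likelihood at x.
Since both observations come from the same component, the likelihood for component k is f_k(x₁)·f_k(x₂).
  L_I = [0.237457] × [0.160671] = 0.0381524
  L_II = [0.327866] × [0.266207] = 0.0872802
  L_III = [0.0376781] × [0.0760627] = 0.0028659
Prior × likelihood for each component:
  π_I·L_I = 0.70 × 0.0381524 = 0.0267067
  π_II·L_II = 0.18 × 0.0872802 = 0.0157104
  π_III·L_III = 0.12 × 0.0028659 = 0.000343907
Marginal: 0.0267067 + 0.0157104 + 0.000343907 = 0.0427611
P(Setting III | data) = 0.000343907 / 0.0427611 ≈ 0.0080

0.0080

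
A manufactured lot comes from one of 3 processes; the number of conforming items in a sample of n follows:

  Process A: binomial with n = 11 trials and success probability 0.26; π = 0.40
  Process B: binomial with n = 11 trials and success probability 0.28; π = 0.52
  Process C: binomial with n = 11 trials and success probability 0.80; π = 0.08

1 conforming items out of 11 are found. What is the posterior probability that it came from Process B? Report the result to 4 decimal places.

P(component k | x) = π_k·f_k(x) / marginal(x), where marginal(x) = Σ_j π_j·f_j(x).
Evaluate each component's likelihood at the observed value:
  p_A = 0.140826
  p_B = 0.115312
  p_C = 9.0112e-07
Prior × likelihood for each component:
  π_A·p_A = 0.40 × 0.140826 = 0.0563305
  π_B·p_B = 0.52 × 0.115312 = 0.0599624
  π_C·p_C = 0.08 × 9.0112e-07 = 7.20896e-08
Sum: 0.0563305 + 0.0599624 + 7.20896e-08 = 0.116293
P(Process B | x) = 0.0599624 / 0.116293 ≈ 0.5156

0.5156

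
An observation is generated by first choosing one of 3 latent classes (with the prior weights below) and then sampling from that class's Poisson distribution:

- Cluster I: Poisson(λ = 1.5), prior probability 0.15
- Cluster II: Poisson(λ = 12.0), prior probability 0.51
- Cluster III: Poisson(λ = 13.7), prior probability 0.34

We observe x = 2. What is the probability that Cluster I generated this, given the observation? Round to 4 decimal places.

The responsibility of component k is P(Z=k) f_k(x) divided by Σ_j P(Z=j) f_j(x).
Poisson probabilities:
  f_I = e^(−1.5)·1.5^2/2! = 0.251021
  f_II = e^(−12.0)·12.0^2/2! = 0.000442383
  f_III = e^(−13.7)·13.7^2/2! = 0.000105336
Prior × likelihood for each component:
  P(Z=I)·f_I = 0.15 × 0.251021 = 0.0376532
  P(Z=II)·f_II = 0.51 × 0.000442383 = 0.000225615
  P(Z=III)·f_III = 0.34 × 0.000105336 = 3.58142e-05
Normaliser: 0.0376532 + 0.000225615 + 3.58142e-05 = 0.0379146
So the posterior for Cluster I is 0.0376532 / 0.0379146 ≈ 0.9931.

0.9931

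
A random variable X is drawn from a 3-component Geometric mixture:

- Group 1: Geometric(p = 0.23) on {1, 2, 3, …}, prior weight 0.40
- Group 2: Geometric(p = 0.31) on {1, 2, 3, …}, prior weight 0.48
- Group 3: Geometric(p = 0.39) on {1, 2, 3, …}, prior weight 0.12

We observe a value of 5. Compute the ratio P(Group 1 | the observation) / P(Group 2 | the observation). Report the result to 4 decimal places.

Since P(k|x) ∝ π_k f_k(x), the posterior odds are π_i f_i(x) / (π_j f_j(x)).
Evaluate each component's likelihood at the observed value:
  p_1 = 0.23·(1−0.23)^4 = 0.23·0.35153 = 0.080852
  p_2 = 0.31·(1−0.31)^4 = 0.31·0.226671 = 0.0702681
  p_3 = 0.39·(1−0.39)^4 = 0.39·0.138458 = 0.0539988
Posterior odds = (π_1·p_1) / (π_2·p_2) = (0.40·0.080852) / (0.48·0.0702681) = 0.0323408 / 0.0337287 ≈ 0.9589

0.9589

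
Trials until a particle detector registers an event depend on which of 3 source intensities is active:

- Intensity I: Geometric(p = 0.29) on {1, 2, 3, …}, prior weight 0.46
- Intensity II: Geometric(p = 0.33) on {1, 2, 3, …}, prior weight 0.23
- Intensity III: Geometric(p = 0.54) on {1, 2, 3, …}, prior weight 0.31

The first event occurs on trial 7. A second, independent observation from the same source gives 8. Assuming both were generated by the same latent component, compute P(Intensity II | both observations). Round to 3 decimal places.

P(component k | x) = π_k·f_k(x) / marginal(x), where marginal(x) = Σ_j π_j·f_j(x).
Since both observations come from the same component, the likelihood for component k is f_k(x₁)·f_k(x₂).
  L_I = [0.29·(1−0.29)^6 = 0.29·0.1281 = 0.0371491] × [0.0263758] = 0.000979839
  L_II = [0.33·(1−0.33)^6 = 0.33·0.0904584 = 0.0298513] × [0.0200003] = 0.000597036
  L_III = [0.54·(1−0.54)^6 = 0.54·0.0094743 = 0.00511612] × [0.00235342] = 1.20404e-05
Prior × likelihood for each component:
  π_I·L_I = 0.46 × 0.000979839 = 0.000450726
  π_II·L_II = 0.23 × 0.000597036 = 0.000137318
  π_III·L_III = 0.31 × 1.20404e-05 = 3.73251e-06
Normaliser: 0.000450726 + 0.000137318 + 3.73251e-06 = 0.000591776
So the posterior for Intensity II is 0.000137318 / 0.000591776 ≈ 0.232.

0.232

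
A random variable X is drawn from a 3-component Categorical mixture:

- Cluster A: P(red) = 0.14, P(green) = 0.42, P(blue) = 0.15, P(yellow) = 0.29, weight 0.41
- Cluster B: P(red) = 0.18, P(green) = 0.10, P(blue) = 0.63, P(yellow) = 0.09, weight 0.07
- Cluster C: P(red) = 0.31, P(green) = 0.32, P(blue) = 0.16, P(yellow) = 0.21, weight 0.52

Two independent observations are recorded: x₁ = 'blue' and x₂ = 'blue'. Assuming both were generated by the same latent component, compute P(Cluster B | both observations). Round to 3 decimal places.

By Bayes' theorem, P(k | x) = P(Z=k) f_k(x) / Σ_j P(Z=j) f_j(x).
Since both observations come from the same component, the likelihood for component k is f_k(x₁)·f_k(x₂).
  p_A = [0.15] × [0.15] = 0.0225
  p_B = [0.63] × [0.63] = 0.3969
  p_C = [0.16] × [0.16] = 0.0256
Multiply by the mixture weights:
  P(Z=A)·p_A = 0.41 × 0.0225 = 0.009225
  P(Z=B)·p_B = 0.07 × 0.3969 = 0.027783
  P(Z=C)·p_C = 0.52 × 0.0256 = 0.013312
Evidence: 0.009225 + 0.027783 + 0.013312 = 0.05032
Responsibility of Cluster B: 0.027783 / 0.05032 ≈ 0.552

0.552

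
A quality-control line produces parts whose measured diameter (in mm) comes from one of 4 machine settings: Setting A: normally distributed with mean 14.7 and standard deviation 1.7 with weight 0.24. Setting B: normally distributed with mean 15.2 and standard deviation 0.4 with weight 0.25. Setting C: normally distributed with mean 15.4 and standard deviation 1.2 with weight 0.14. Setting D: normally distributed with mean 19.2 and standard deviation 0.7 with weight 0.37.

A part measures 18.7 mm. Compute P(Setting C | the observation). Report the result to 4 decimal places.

Apply Bayes' rule: the posterior for each component is proportional to its prior times its likelihood at x.
Component likelihoods at x = 18.7 mm:
  p_A = 0.014732
  p_B = 2.36328e-17
  p_C = 0.00757797
  p_D = 0.441593
Unnormalised posteriors:
  P(Z=A)·p_A = 0.24 × 0.014732 = 0.00353568
  P(Z=B)·p_B = 0.25 × 2.36328e-17 = 5.90819e-18
  P(Z=C)·p_C = 0.14 × 0.00757797 = 0.00106092
  P(Z=D)·p_D = 0.37 × 0.441593 = 0.16339
Sum: 0.00353568 + 5.90819e-18 + 0.00106092 + 0.16339 = 0.167986
Responsibility of Setting C: 0.00106092 / 0.167986 ≈ 0.0063

0.0063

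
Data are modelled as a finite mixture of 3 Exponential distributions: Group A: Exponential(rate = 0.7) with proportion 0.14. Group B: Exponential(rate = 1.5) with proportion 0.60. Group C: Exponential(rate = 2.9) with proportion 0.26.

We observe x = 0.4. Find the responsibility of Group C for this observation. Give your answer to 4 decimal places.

The responsibility of component k is π_k f_k(x) divided by Σ_j π_j f_j(x).
Component likelihoods at x = 0.4:
  L_A = 0.529049
  L_B = 0.823217
  L_C = 0.90911
Unnormalised posteriors:
  π_A·L_A = 0.14 × 0.529049 = 0.0740668
  π_B·L_B = 0.60 × 0.823217 = 0.49393
  π_C·L_C = 0.26 × 0.90911 = 0.236369
Evidence: 0.0740668 + 0.49393 + 0.236369 = 0.804366
Responsibility of Group C: 0.236369 / 0.804366 ≈ 0.2939

0.2939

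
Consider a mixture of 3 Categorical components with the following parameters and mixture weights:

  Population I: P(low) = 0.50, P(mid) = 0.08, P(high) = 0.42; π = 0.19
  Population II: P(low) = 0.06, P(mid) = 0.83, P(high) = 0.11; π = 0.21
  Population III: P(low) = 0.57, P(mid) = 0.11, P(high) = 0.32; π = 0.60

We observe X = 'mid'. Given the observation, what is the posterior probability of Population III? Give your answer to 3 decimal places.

0.258

P(component k | x) = π_k·f_k(x) / marginal(x), where marginal(x) = Σ_j π_j·f_j(x).
Component likelihoods at x = 'mid':
  f_I = P(mid | comp) = 0.08
  f_II = P(mid | comp) = 0.83
  f_III = P(mid | comp) = 0.11
Multiply by the mixture weights:
  π_I·f_I = 0.19 × 0.08 = 0.0152
  π_II·f_II = 0.21 × 0.83 = 0.1743
  π_III·f_III = 0.60 × 0.11 = 0.066
Normaliser: 0.0152 + 0.1743 + 0.066 = 0.2555
Responsibility of Population III: 0.066 / 0.2555 ≈ 0.258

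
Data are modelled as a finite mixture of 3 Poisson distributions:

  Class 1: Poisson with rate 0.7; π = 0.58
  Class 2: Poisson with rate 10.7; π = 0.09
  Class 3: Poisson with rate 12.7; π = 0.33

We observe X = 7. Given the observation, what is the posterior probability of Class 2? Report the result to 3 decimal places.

0.378

Posterior ∝ prior × likelihood, so P(k | x) ∝ w_k f_k(x); normalise over all components.
Evaluate each component's likelihood at the observed value:
  f_1 = e^(−0.7)·0.7^7/7! = 8.11427e-06
  f_2 = e^(−10.7)·10.7^7/7! = 0.0718298
  f_3 = e^(−12.7)·12.7^7/7! = 0.0322593
Multiply by the mixture weights:
  w_1·f_1 = 0.58 × 8.11427e-06 = 4.70628e-06
  w_2·f_2 = 0.09 × 0.0718298 = 0.00646469
  w_3·f_3 = 0.33 × 0.0322593 = 0.0106456
Marginal: 4.70628e-06 + 0.00646469 + 0.0106456 = 0.017115
P(Class 2 | x) ≈ 0.378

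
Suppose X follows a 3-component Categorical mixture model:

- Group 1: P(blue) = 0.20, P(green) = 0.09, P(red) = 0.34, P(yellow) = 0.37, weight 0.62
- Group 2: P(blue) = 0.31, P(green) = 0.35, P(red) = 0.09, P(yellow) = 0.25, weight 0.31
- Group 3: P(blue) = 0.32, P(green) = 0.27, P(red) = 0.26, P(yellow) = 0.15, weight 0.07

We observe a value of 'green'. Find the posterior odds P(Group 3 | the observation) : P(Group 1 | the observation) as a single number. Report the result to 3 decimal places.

Only the two components matter; the odds are (π_i f_i(x)) / (π_j f_j(x)).
Component likelihoods at x = 'green':
  f_1 = 0.09
  f_2 = 0.35
  f_3 = 0.27
0.0189 / 0.0558 ≈ 0.339

0.339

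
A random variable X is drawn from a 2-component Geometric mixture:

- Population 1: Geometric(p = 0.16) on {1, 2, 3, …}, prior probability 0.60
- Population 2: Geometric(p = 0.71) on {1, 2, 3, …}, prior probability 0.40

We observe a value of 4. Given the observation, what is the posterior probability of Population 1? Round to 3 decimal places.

By Bayes' theorem, P(k | x) = w_k f_k(x) / Σ_j w_j f_j(x).
Geometric probabilities:
  L_1 = 0.0948326
  L_2 = 0.0173162
Prior × likelihood for each component:
  w_1·L_1 = 0.60 × 0.0948326 = 0.0568996
  w_2·L_2 = 0.40 × 0.0173162 = 0.00692648
Denominator: 0.0568996 + 0.00692648 = 0.0638261
So the posterior for Population 1 is 0.0568996 / 0.0638261 ≈ 0.891.

0.891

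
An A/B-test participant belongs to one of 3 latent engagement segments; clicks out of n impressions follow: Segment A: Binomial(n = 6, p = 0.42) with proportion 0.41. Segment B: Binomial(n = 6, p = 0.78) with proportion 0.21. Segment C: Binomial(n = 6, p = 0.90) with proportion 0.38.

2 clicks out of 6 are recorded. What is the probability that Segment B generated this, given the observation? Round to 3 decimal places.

0.035

P(component k | x) = π_k·f_k(x) / marginal(x), where marginal(x) = Σ_j π_j·f_j(x).
Binomial probabilities:
  f_A = 0.299434
  f_B = 0.0213782
  f_C = 0.001215
Unnormalised posteriors:
  π_A·f_A = 0.41 × 0.299434 = 0.122768
  π_B·f_B = 0.21 × 0.0213782 = 0.00448942
  π_C·f_C = 0.38 × 0.001215 = 0.0004617
Denominator: 0.122768 + 0.00448942 + 0.0004617 = 0.127719
P(Segment B | the observation) ≈ 0.035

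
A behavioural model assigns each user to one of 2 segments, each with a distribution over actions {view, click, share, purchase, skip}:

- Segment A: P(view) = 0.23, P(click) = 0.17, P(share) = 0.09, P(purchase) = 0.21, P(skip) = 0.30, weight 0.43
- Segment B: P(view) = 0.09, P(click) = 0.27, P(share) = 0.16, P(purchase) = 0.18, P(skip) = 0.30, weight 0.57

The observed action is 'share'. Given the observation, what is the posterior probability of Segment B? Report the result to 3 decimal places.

0.702

Apply Bayes' rule: the posterior for each component is proportional to its prior times its likelihood at x.
Categorical probabilities:
  f_A = 0.09
  f_B = 0.16
Multiply by the mixture weights:
  w_A·f_A = 0.43 × 0.09 = 0.0387
  w_B·f_B = 0.57 × 0.16 = 0.0912
Marginal: 0.0387 + 0.0912 = 0.1299
P(Segment B | data) = 0.0912 / 0.1299 ≈ 0.702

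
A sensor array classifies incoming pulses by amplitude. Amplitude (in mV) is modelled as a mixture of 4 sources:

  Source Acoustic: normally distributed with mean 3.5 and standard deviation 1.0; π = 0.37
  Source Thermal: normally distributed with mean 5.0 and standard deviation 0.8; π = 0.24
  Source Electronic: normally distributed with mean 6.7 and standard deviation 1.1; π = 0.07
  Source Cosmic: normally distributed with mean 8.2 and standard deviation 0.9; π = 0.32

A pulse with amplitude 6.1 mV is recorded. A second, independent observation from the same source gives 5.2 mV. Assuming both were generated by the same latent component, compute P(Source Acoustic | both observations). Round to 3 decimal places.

0.018

The responsibility of component k is P(Z=k) f_k(x) divided by Σ_j P(Z=j) f_j(x).
Since both observations come from the same component, the likelihood for component k is f_k(x₁)·f_k(x₂).
  f_Acoustic = [(1/(1.0·√(2π)))·exp(−(6.1−3.5)²/(2·1.0²)) = 0.398942·exp(-3.38000) = 0.013583] × [0.0940491] = 0.00127747
  f_Thermal = [(1/(0.8·√(2π)))·exp(−(6.1−5.0)²/(2·0.8²)) = 0.498678·exp(-0.94531) = 0.193765] × [0.483335] = 0.0936536
  f_Electronic = [(1/(1.1·√(2π)))·exp(−(6.1−6.7)²/(2·1.1²)) = 0.362675·exp(-0.14876) = 0.312544] × [0.14313] = 0.0447345
  f_Cosmic = [(1/(0.9·√(2π)))·exp(−(6.1−8.2)²/(2·0.9²)) = 0.443269·exp(-2.72222) = 0.0291354] × [0.00171364] = 4.99277e-05
Multiply by the mixture weights:
  P(Z=Acoustic)·f_Acoustic = 0.37 × 0.00127747 = 0.000472662
  P(Z=Thermal)·f_Thermal = 0.24 × 0.0936536 = 0.0224769
  P(Z=Electronic)·f_Electronic = 0.07 × 0.0447345 = 0.00313142
  P(Z=Cosmic)·f_Cosmic = 0.32 × 4.99277e-05 = 1.59769e-05
Marginal: 0.000472662 + 0.0224769 + 0.00313142 + 1.59769e-05 = 0.0260969
P(Source Acoustic | x₁,x₂) ≈ 0.018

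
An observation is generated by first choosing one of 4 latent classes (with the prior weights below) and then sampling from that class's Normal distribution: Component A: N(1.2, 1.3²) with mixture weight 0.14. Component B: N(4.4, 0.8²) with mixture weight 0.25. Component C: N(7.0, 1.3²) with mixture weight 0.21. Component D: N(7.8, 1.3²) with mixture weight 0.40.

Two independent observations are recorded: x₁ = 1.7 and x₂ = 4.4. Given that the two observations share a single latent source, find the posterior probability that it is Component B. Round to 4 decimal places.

0.2608

By Bayes' theorem, P(k | x) = π_k f_k(x) / Σ_j π_j f_j(x).
Since both observations come from the same component, the likelihood for component k is f_k(x₁)·f_k(x₂).
  L_A = [0.285] × [0.0148332] = 0.00422745
  L_B = [0.0016764] × [0.498678] = 0.000835983
  L_C = [7.54565e-05] × [0.0415315] = 3.13382e-06
  L_D = [5.08011e-06] × [0.0100376] = 5.09919e-08
Multiply by the mixture weights:
  π_A·L_A = 0.14 × 0.00422745 = 0.000591843
  π_B·L_B = 0.25 × 0.000835983 = 0.000208996
  π_C·L_C = 0.21 × 3.13382e-06 = 6.58103e-07
  π_D·L_D = 0.40 × 5.09919e-08 = 2.03967e-08
Evidence: 0.000591843 + 0.000208996 + 6.58103e-07 + 2.03967e-08 = 0.000801517
So the posterior for Component B is 0.000208996 / 0.000801517 ≈ 0.2608.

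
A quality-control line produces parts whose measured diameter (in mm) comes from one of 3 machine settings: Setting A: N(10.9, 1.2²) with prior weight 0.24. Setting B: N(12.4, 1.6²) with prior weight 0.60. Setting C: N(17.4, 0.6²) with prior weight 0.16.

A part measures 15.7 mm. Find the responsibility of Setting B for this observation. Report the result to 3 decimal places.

The responsibility of component k is w_k f_k(x) divided by Σ_j w_j f_j(x).
Component likelihoods at x = 15.7 mm:
  L_A = 0.000111525
  L_B = 0.0297212
  L_C = 0.0120102
Multiply by the mixture weights:
  w_A·L_A = 0.24 × 0.000111525 = 2.6766e-05
  w_B·L_B = 0.60 × 0.0297212 = 0.0178327
  w_C·L_C = 0.16 × 0.0120102 = 0.00192163
Normaliser: 2.6766e-05 + 0.0178327 + 0.00192163 = 0.0197811
P(Setting B | 15.7 mm) ≈ 0.902

0.902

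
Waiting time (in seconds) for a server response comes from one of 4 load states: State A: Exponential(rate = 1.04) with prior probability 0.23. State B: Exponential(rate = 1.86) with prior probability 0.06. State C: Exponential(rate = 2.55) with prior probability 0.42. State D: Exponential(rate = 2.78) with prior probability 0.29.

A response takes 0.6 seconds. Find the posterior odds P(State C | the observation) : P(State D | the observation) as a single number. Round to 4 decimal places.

1.5250

Since P(k|x) ∝ π_k f_k(x), the posterior odds are π_i f_i(x) / (π_j f_j(x)).
Evaluate each component's likelihood at the observed value:
  L_A = 0.557229
  L_B = 0.609313
  L_C = 0.552166
  L_D = 0.524375
Posterior odds = (π_C·L_C) / (π_D·L_D) = (0.42·0.552166) / (0.29·0.524375) = 0.23191 / 0.152069 ≈ 1.5250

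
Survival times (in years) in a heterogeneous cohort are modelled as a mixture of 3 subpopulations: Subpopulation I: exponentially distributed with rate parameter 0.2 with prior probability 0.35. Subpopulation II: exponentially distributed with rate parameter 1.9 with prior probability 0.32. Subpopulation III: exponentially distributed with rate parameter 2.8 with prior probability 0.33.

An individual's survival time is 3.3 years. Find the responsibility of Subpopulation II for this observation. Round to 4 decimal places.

The responsibility of component k is π_k f_k(x) divided by Σ_j π_j f_j(x).
Evaluate each component's likelihood at the observed value:
  f_I = 0.10337
  f_II = 0.00359523
  f_III = 0.000271817
Prior × likelihood for each component:
  π_I·f_I = 0.35 × 0.10337 = 0.0361796
  π_II·f_II = 0.32 × 0.00359523 = 0.00115047
  π_III·f_III = 0.33 × 0.000271817 = 8.96997e-05
Denominator: 0.0361796 + 0.00115047 + 8.96997e-05 = 0.0374198
So the posterior for Subpopulation II is 0.00115047 / 0.0374198 ≈ 0.0307.

0.0307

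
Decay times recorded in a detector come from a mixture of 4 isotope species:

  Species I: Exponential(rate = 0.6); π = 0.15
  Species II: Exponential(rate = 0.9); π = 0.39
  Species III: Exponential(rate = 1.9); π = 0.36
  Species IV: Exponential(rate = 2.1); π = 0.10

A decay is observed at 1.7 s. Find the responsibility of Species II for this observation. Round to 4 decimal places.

0.5374

Posterior ∝ prior × likelihood, so P(k | x) ∝ π_k f_k(x); normalise over all components.
Exponential densities:
  p_I = 0.216357
  p_II = 0.194882
  p_III = 0.0751592
  p_IV = 0.0591273
Multiply by the mixture weights:
  π_I·p_I = 0.15 × 0.216357 = 0.0324535
  π_II·p_II = 0.39 × 0.194882 = 0.076004
  π_III·p_III = 0.36 × 0.0751592 = 0.0270573
  π_IV·p_IV = 0.10 × 0.0591273 = 0.00591273
Evidence: 0.0324535 + 0.076004 + 0.0270573 + 0.00591273 = 0.141428
Responsibility of Species II: 0.076004 / 0.141428 ≈ 0.5374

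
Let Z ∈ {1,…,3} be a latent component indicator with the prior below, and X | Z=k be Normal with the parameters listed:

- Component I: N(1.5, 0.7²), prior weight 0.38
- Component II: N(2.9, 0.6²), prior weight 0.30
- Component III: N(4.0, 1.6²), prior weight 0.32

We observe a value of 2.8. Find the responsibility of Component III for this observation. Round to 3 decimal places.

0.204

Apply Bayes' rule: the posterior for each component is proportional to its prior times its likelihood at x.
Normal densities:
  f_I = (1/(0.7·√(2π)))·exp(−(2.8−1.5)²/(2·0.7²)) = 0.569918·exp(-1.72449) = 0.101596
  f_II = (1/(0.6·√(2π)))·exp(−(2.8−2.9)²/(2·0.6²)) = 0.664904·exp(-0.01389) = 0.655733
  f_III = (1/(1.6·√(2π)))·exp(−(2.8−4.0)²/(2·1.6²)) = 0.249339·exp(-0.28125) = 0.188211
Unnormalised posteriors:
  P(Z=I)·f_I = 0.38 × 0.101596 = 0.0386064
  P(Z=II)·f_II = 0.30 × 0.655733 = 0.19672
  P(Z=III)·f_III = 0.32 × 0.188211 = 0.0602275
Normaliser: 0.0386064 + 0.19672 + 0.0602275 = 0.295554
P(Component III | 2.8) ≈ 0.204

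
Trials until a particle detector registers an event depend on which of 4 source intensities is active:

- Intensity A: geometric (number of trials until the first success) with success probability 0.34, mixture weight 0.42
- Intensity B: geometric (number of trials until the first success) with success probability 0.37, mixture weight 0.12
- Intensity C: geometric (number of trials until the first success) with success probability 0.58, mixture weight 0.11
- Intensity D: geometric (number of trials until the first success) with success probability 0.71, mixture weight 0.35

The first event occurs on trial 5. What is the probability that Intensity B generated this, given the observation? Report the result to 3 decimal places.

Posterior ∝ prior × likelihood, so P(k | x) ∝ w_k f_k(x); normalise over all components.
Component likelihoods at x = 5:
  f_A = 0.0645141
  f_B = 0.058286
  f_C = 0.0180478
  f_D = 0.0050217
Weight by the priors:
  w_A·f_A = 0.42 × 0.0645141 = 0.0270959
  w_B·f_B = 0.12 × 0.058286 = 0.00699431
  w_C·f_C = 0.11 × 0.0180478 = 0.00198526
  w_D·f_D = 0.35 × 0.0050217 = 0.00175759
Normaliser: 0.0270959 + 0.00699431 + 0.00198526 + 0.00175759 = 0.0378331
So the posterior for Intensity B is 0.00699431 / 0.0378331 ≈ 0.185.

0.185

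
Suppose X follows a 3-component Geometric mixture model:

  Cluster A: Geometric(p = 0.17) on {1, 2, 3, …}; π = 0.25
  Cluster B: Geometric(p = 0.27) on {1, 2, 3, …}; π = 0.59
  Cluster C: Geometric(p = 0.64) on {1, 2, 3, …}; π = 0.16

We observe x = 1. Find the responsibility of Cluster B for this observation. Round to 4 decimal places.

Posterior ∝ prior × likelihood, so P(k | x) ∝ w_k f_k(x); normalise over all components.
Evaluate each component's likelihood at the observed value:
  L_A = 0.17·(1−0.17)^0 = 0.17·1 = 0.17
  L_B = 0.27·(1−0.27)^0 = 0.27·1 = 0.27
  L_C = 0.64·(1−0.64)^0 = 0.64·1 = 0.64
Weight by the priors:
  w_A·L_A = 0.25 × 0.17 = 0.0425
  w_B·L_B = 0.59 × 0.27 = 0.1593
  w_C·L_C = 0.16 × 0.64 = 0.1024
Sum: 0.0425 + 0.1593 + 0.1024 = 0.3042
Responsibility of Cluster B: 0.1593 / 0.3042 ≈ 0.5237

0.5237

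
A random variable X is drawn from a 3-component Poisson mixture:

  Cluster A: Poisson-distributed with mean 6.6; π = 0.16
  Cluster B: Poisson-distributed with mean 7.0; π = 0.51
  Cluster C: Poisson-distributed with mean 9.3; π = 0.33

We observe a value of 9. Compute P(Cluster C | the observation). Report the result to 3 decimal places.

P(component k | x) = π_k·f_k(x) / marginal(x), where marginal(x) = Σ_j π_j·f_j(x).
Poisson probabilities:
  L_A = e^(−6.6)·6.6^9/9! = 0.0890818
  L_B = e^(−7.0)·7.0^9/9! = 0.101405
  L_C = e^(−9.3)·9.3^9/9! = 0.131113
Multiply by the mixture weights:
  π_A·L_A = 0.16 × 0.0890818 = 0.0142531
  π_B·L_B = 0.51 × 0.101405 = 0.0517164
  π_C·L_C = 0.33 × 0.131113 = 0.0432672
Denominator: 0.0142531 + 0.0517164 + 0.0432672 = 0.109237
P(Cluster C | 9) = 0.0432672 / 0.109237 ≈ 0.396

0.396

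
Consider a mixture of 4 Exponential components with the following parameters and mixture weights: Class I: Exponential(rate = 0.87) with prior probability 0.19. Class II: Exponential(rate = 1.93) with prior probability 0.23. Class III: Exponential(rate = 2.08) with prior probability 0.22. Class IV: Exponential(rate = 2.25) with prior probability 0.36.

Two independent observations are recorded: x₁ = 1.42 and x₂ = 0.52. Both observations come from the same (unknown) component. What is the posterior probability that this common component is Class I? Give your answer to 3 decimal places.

0.306

By Bayes' theorem, P(k | x) = π_k f_k(x) / Σ_j π_j f_j(x).
Since both observations come from the same component, the likelihood for component k is f_k(x₁)·f_k(x₂).
  f_I = [0.87·e^(−0.87·1.42) = 0.87·e^(−1.2354) = 0.252925] × [0.553407] = 0.13997
  f_II = [1.93·e^(−1.93·1.42) = 1.93·e^(−2.7406) = 0.124546] × [0.707456] = 0.0881108
  f_III = [2.08·e^(−2.08·1.42) = 2.08·e^(−2.9536) = 0.108475] × [0.705229] = 0.0765
  f_IV = [2.25·e^(−2.25·1.42) = 2.25·e^(−3.1950) = 0.0921747] × [0.698326] = 0.0643679
Prior × likelihood for each component:
  π_I·f_I = 0.19 × 0.13997 = 0.0265944
  π_II·f_II = 0.23 × 0.0881108 = 0.0202655
  π_III·f_III = 0.22 × 0.0765 = 0.01683
  π_IV·f_IV = 0.36 × 0.0643679 = 0.0231725
Sum: 0.0265944 + 0.0202655 + 0.01683 + 0.0231725 = 0.0868623
Responsibility of Class I: 0.0265944 / 0.0868623 ≈ 0.306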